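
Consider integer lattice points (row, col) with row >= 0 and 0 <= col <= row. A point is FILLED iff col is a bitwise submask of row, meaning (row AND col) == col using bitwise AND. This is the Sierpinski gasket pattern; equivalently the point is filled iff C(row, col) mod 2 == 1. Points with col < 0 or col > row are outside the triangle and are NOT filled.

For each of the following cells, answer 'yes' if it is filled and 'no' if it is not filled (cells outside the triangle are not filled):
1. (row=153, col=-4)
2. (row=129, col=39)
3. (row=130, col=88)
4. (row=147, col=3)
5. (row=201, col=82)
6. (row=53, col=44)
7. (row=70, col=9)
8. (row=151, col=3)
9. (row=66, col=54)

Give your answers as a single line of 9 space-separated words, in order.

(153,-4): col outside [0, 153] -> not filled
(129,39): row=0b10000001, col=0b100111, row AND col = 0b1 = 1; 1 != 39 -> empty
(130,88): row=0b10000010, col=0b1011000, row AND col = 0b0 = 0; 0 != 88 -> empty
(147,3): row=0b10010011, col=0b11, row AND col = 0b11 = 3; 3 == 3 -> filled
(201,82): row=0b11001001, col=0b1010010, row AND col = 0b1000000 = 64; 64 != 82 -> empty
(53,44): row=0b110101, col=0b101100, row AND col = 0b100100 = 36; 36 != 44 -> empty
(70,9): row=0b1000110, col=0b1001, row AND col = 0b0 = 0; 0 != 9 -> empty
(151,3): row=0b10010111, col=0b11, row AND col = 0b11 = 3; 3 == 3 -> filled
(66,54): row=0b1000010, col=0b110110, row AND col = 0b10 = 2; 2 != 54 -> empty

Answer: no no no yes no no no yes no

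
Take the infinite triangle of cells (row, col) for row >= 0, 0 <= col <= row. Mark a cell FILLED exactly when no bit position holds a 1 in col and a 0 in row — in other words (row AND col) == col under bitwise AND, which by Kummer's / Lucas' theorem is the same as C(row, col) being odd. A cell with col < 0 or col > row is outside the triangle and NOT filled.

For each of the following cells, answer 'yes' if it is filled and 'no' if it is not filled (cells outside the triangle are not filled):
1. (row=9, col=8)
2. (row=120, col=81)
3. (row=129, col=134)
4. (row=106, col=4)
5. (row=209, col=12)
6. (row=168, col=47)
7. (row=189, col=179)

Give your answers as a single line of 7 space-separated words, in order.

(9,8): row=0b1001, col=0b1000, row AND col = 0b1000 = 8; 8 == 8 -> filled
(120,81): row=0b1111000, col=0b1010001, row AND col = 0b1010000 = 80; 80 != 81 -> empty
(129,134): col outside [0, 129] -> not filled
(106,4): row=0b1101010, col=0b100, row AND col = 0b0 = 0; 0 != 4 -> empty
(209,12): row=0b11010001, col=0b1100, row AND col = 0b0 = 0; 0 != 12 -> empty
(168,47): row=0b10101000, col=0b101111, row AND col = 0b101000 = 40; 40 != 47 -> empty
(189,179): row=0b10111101, col=0b10110011, row AND col = 0b10110001 = 177; 177 != 179 -> empty

Answer: yes no no no no no no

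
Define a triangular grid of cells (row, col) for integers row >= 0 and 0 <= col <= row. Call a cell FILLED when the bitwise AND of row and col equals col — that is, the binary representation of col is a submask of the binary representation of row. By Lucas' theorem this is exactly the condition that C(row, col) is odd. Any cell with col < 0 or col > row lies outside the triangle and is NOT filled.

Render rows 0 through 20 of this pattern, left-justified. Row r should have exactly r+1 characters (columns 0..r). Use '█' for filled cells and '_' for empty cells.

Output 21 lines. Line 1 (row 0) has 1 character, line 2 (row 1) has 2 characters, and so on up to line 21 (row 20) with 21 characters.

Answer: █
██
█_█
████
█___█
██__██
█_█_█_█
████████
█_______█
██______██
█_█_____█_█
████____████
█___█___█___█
██__██__██__██
█_█_█_█_█_█_█_█
████████████████
█_______________█
██______________██
█_█_____________█_█
████____________████
█___█___________█___█

Derivation:
r0=0: █
r1=1: ██
r2=10: █_█
r3=11: ████
r4=100: █___█
r5=101: ██__██
r6=110: █_█_█_█
r7=111: ████████
r8=1000: █_______█
r9=1001: ██______██
r10=1010: █_█_____█_█
r11=1011: ████____████
r12=1100: █___█___█___█
r13=1101: ██__██__██__██
r14=1110: █_█_█_█_█_█_█_█
r15=1111: ████████████████
r16=10000: █_______________█
r17=10001: ██______________██
r18=10010: █_█_____________█_█
r19=10011: ████____________████
r20=10100: █___█___________█___█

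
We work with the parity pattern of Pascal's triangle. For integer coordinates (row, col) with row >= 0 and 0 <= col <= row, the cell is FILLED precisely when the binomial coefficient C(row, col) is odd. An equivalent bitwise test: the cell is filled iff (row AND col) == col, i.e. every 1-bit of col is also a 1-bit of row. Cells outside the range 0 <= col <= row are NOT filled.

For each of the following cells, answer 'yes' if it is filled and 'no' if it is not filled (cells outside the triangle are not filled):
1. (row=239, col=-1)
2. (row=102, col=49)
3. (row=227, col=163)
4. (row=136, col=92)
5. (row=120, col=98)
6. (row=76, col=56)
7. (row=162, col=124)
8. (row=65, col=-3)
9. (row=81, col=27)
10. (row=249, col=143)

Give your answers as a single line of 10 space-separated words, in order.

(239,-1): col outside [0, 239] -> not filled
(102,49): row=0b1100110, col=0b110001, row AND col = 0b100000 = 32; 32 != 49 -> empty
(227,163): row=0b11100011, col=0b10100011, row AND col = 0b10100011 = 163; 163 == 163 -> filled
(136,92): row=0b10001000, col=0b1011100, row AND col = 0b1000 = 8; 8 != 92 -> empty
(120,98): row=0b1111000, col=0b1100010, row AND col = 0b1100000 = 96; 96 != 98 -> empty
(76,56): row=0b1001100, col=0b111000, row AND col = 0b1000 = 8; 8 != 56 -> empty
(162,124): row=0b10100010, col=0b1111100, row AND col = 0b100000 = 32; 32 != 124 -> empty
(65,-3): col outside [0, 65] -> not filled
(81,27): row=0b1010001, col=0b11011, row AND col = 0b10001 = 17; 17 != 27 -> empty
(249,143): row=0b11111001, col=0b10001111, row AND col = 0b10001001 = 137; 137 != 143 -> empty

Answer: no no yes no no no no no no no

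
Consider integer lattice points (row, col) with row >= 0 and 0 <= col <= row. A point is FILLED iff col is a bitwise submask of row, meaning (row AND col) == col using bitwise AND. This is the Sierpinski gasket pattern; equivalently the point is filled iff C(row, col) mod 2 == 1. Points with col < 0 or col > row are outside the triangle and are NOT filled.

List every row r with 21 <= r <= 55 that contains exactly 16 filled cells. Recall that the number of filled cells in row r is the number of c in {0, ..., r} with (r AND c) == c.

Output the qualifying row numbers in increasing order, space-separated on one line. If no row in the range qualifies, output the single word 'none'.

Row r has 2^popcount(r) filled cells, so we need popcount(r) = log2(16) = 4.
Scan r = 21..55 and keep those with exactly 4 one-bits:
r=21=10101 popcount=3 -> skip
r=22=10110 popcount=3 -> skip
r=23=10111 popcount=4 -> KEEP
r=24=11000 popcount=2 -> skip
r=25=11001 popcount=3 -> skip
r=26=11010 popcount=3 -> skip
r=27=11011 popcount=4 -> KEEP
r=28=11100 popcount=3 -> skip
r=29=11101 popcount=4 -> KEEP
r=30=11110 popcount=4 -> KEEP
r=31=11111 popcount=5 -> skip
r=32=100000 popcount=1 -> skip
r=33=100001 popcount=2 -> skip
r=34=100010 popcount=2 -> skip
r=35=100011 popcount=3 -> skip
r=36=100100 popcount=2 -> skip
r=37=100101 popcount=3 -> skip
r=38=100110 popcount=3 -> skip
r=39=100111 popcount=4 -> KEEP
r=40=101000 popcount=2 -> skip
r=41=101001 popcount=3 -> skip
r=42=101010 popcount=3 -> skip
r=43=101011 popcount=4 -> KEEP
r=44=101100 popcount=3 -> skip
r=45=101101 popcount=4 -> KEEP
r=46=101110 popcount=4 -> KEEP
r=47=101111 popcount=5 -> skip
r=48=110000 popcount=2 -> skip
r=49=110001 popcount=3 -> skip
r=50=110010 popcount=3 -> skip
r=51=110011 popcount=4 -> KEEP
r=52=110100 popcount=3 -> skip
r=53=110101 popcount=4 -> KEEP
r=54=110110 popcount=4 -> KEEP
r=55=110111 popcount=5 -> skip
Kept rows: 23 27 29 30 39 43 45 46 51 53 54

Answer: 23 27 29 30 39 43 45 46 51 53 54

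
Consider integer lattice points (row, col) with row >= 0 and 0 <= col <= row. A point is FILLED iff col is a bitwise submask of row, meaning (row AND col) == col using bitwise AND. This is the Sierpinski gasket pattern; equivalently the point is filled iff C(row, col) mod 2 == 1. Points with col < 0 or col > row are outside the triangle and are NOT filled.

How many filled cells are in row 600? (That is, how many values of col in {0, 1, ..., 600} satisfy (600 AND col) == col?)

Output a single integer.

Answer: 16

Derivation:
600 in binary = 1001011000
popcount(600) = number of 1-bits in 1001011000 = 4
A col c satisfies (600 AND c) == c iff every set bit of c is also set in 600; each of the 4 set bits of 600 can independently be on or off in c.
count = 2^4 = 16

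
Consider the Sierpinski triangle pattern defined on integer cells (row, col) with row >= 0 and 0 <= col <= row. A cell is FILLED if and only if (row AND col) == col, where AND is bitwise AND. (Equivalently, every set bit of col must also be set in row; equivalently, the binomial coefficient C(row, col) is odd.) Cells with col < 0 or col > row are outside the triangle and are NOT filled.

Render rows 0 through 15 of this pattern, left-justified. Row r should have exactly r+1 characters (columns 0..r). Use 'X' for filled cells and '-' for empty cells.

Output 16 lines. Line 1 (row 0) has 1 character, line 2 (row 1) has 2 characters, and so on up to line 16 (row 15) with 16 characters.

r0=0: X
r1=1: XX
r2=10: X-X
r3=11: XXXX
r4=100: X---X
r5=101: XX--XX
r6=110: X-X-X-X
r7=111: XXXXXXXX
r8=1000: X-------X
r9=1001: XX------XX
r10=1010: X-X-----X-X
r11=1011: XXXX----XXXX
r12=1100: X---X---X---X
r13=1101: XX--XX--XX--XX
r14=1110: X-X-X-X-X-X-X-X
r15=1111: XXXXXXXXXXXXXXXX

Answer: X
XX
X-X
XXXX
X---X
XX--XX
X-X-X-X
XXXXXXXX
X-------X
XX------XX
X-X-----X-X
XXXX----XXXX
X---X---X---X
XX--XX--XX--XX
X-X-X-X-X-X-X-X
XXXXXXXXXXXXXXXX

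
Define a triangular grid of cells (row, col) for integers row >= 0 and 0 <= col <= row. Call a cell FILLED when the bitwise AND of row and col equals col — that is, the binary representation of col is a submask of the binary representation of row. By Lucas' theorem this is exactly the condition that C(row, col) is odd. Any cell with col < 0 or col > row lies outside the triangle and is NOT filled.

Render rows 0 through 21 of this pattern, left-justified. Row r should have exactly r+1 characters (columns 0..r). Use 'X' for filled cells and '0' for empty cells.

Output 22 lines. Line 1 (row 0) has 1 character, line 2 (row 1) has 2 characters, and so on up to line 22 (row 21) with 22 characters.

r0=0: X
r1=1: XX
r2=10: X0X
r3=11: XXXX
r4=100: X000X
r5=101: XX00XX
r6=110: X0X0X0X
r7=111: XXXXXXXX
r8=1000: X0000000X
r9=1001: XX000000XX
r10=1010: X0X00000X0X
r11=1011: XXXX0000XXXX
r12=1100: X000X000X000X
r13=1101: XX00XX00XX00XX
r14=1110: X0X0X0X0X0X0X0X
r15=1111: XXXXXXXXXXXXXXXX
r16=10000: X000000000000000X
r17=10001: XX00000000000000XX
r18=10010: X0X0000000000000X0X
r19=10011: XXXX000000000000XXXX
r20=10100: X000X00000000000X000X
r21=10101: XX00XX0000000000XX00XX

Answer: X
XX
X0X
XXXX
X000X
XX00XX
X0X0X0X
XXXXXXXX
X0000000X
XX000000XX
X0X00000X0X
XXXX0000XXXX
X000X000X000X
XX00XX00XX00XX
X0X0X0X0X0X0X0X
XXXXXXXXXXXXXXXX
X000000000000000X
XX00000000000000XX
X0X0000000000000X0X
XXXX000000000000XXXX
X000X00000000000X000X
XX00XX0000000000XX00XX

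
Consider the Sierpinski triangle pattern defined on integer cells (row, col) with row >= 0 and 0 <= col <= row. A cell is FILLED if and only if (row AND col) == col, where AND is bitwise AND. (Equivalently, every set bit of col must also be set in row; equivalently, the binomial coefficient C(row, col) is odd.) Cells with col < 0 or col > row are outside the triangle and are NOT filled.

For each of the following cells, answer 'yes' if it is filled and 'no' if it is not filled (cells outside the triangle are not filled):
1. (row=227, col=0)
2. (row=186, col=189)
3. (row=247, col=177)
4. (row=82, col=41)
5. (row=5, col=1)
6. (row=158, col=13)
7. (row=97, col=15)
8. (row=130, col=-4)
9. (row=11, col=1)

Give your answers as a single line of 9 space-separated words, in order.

(227,0): row=0b11100011, col=0b0, row AND col = 0b0 = 0; 0 == 0 -> filled
(186,189): col outside [0, 186] -> not filled
(247,177): row=0b11110111, col=0b10110001, row AND col = 0b10110001 = 177; 177 == 177 -> filled
(82,41): row=0b1010010, col=0b101001, row AND col = 0b0 = 0; 0 != 41 -> empty
(5,1): row=0b101, col=0b1, row AND col = 0b1 = 1; 1 == 1 -> filled
(158,13): row=0b10011110, col=0b1101, row AND col = 0b1100 = 12; 12 != 13 -> empty
(97,15): row=0b1100001, col=0b1111, row AND col = 0b1 = 1; 1 != 15 -> empty
(130,-4): col outside [0, 130] -> not filled
(11,1): row=0b1011, col=0b1, row AND col = 0b1 = 1; 1 == 1 -> filled

Answer: yes no yes no yes no no no yes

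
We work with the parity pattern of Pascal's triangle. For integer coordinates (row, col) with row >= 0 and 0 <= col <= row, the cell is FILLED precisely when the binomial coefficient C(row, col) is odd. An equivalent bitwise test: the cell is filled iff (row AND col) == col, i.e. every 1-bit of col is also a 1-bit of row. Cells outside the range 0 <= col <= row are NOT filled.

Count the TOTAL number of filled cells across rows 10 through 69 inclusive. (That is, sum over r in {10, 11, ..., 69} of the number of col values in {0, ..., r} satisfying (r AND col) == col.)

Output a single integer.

r10=1010 pc2: +4 =4
r11=1011 pc3: +8 =12
r12=1100 pc2: +4 =16
r13=1101 pc3: +8 =24
r14=1110 pc3: +8 =32
r15=1111 pc4: +16 =48
r16=10000 pc1: +2 =50
r17=10001 pc2: +4 =54
r18=10010 pc2: +4 =58
r19=10011 pc3: +8 =66
r20=10100 pc2: +4 =70
r21=10101 pc3: +8 =78
r22=10110 pc3: +8 =86
r23=10111 pc4: +16 =102
r24=11000 pc2: +4 =106
r25=11001 pc3: +8 =114
r26=11010 pc3: +8 =122
r27=11011 pc4: +16 =138
r28=11100 pc3: +8 =146
r29=11101 pc4: +16 =162
r30=11110 pc4: +16 =178
r31=11111 pc5: +32 =210
r32=100000 pc1: +2 =212
r33=100001 pc2: +4 =216
r34=100010 pc2: +4 =220
r35=100011 pc3: +8 =228
r36=100100 pc2: +4 =232
r37=100101 pc3: +8 =240
r38=100110 pc3: +8 =248
r39=100111 pc4: +16 =264
r40=101000 pc2: +4 =268
r41=101001 pc3: +8 =276
r42=101010 pc3: +8 =284
r43=101011 pc4: +16 =300
r44=101100 pc3: +8 =308
r45=101101 pc4: +16 =324
r46=101110 pc4: +16 =340
r47=101111 pc5: +32 =372
r48=110000 pc2: +4 =376
r49=110001 pc3: +8 =384
r50=110010 pc3: +8 =392
r51=110011 pc4: +16 =408
r52=110100 pc3: +8 =416
r53=110101 pc4: +16 =432
r54=110110 pc4: +16 =448
r55=110111 pc5: +32 =480
r56=111000 pc3: +8 =488
r57=111001 pc4: +16 =504
r58=111010 pc4: +16 =520
r59=111011 pc5: +32 =552
r60=111100 pc4: +16 =568
r61=111101 pc5: +32 =600
r62=111110 pc5: +32 =632
r63=111111 pc6: +64 =696
r64=1000000 pc1: +2 =698
r65=1000001 pc2: +4 =702
r66=1000010 pc2: +4 =706
r67=1000011 pc3: +8 =714
r68=1000100 pc2: +4 =718
r69=1000101 pc3: +8 =726

Answer: 726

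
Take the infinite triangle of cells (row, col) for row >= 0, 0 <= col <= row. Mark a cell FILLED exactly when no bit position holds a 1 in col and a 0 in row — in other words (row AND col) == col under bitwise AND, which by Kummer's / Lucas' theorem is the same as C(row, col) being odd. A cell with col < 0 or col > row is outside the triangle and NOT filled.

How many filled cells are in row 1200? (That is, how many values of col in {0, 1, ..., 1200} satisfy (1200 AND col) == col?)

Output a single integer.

Answer: 16

Derivation:
1200 in binary = 10010110000
popcount(1200) = number of 1-bits in 10010110000 = 4
A col c satisfies (1200 AND c) == c iff every set bit of c is also set in 1200; each of the 4 set bits of 1200 can independently be on or off in c.
count = 2^4 = 16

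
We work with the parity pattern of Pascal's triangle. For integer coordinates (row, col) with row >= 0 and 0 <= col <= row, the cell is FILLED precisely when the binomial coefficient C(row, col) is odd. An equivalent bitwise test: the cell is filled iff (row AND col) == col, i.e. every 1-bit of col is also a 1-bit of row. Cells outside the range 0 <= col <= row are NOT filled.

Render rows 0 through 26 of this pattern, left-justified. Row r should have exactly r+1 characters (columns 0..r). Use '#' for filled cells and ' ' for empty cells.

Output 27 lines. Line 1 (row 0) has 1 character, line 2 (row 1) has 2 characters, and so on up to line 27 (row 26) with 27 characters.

r0=0: #
r1=1: ##
r2=10: # #
r3=11: ####
r4=100: #   #
r5=101: ##  ##
r6=110: # # # #
r7=111: ########
r8=1000: #       #
r9=1001: ##      ##
r10=1010: # #     # #
r11=1011: ####    ####
r12=1100: #   #   #   #
r13=1101: ##  ##  ##  ##
r14=1110: # # # # # # # #
r15=1111: ################
r16=10000: #               #
r17=10001: ##              ##
r18=10010: # #             # #
r19=10011: ####            ####
r20=10100: #   #           #   #
r21=10101: ##  ##          ##  ##
r22=10110: # # # #         # # # #
r23=10111: ########        ########
r24=11000: #       #       #       #
r25=11001: ##      ##      ##      ##
r26=11010: # #     # #     # #     # #

Answer: #
##
# #
####
#   #
##  ##
# # # #
########
#       #
##      ##
# #     # #
####    ####
#   #   #   #
##  ##  ##  ##
# # # # # # # #
################
#               #
##              ##
# #             # #
####            ####
#   #           #   #
##  ##          ##  ##
# # # #         # # # #
########        ########
#       #       #       #
##      ##      ##      ##
# #     # #     # #     # #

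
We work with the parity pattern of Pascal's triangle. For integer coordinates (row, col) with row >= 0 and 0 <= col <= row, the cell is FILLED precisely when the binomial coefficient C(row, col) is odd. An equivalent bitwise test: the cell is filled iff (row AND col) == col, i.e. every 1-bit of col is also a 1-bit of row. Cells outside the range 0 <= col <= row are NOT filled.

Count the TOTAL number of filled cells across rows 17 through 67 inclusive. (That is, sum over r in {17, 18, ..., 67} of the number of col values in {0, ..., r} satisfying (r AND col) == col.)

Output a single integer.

r17=10001 pc2: +4 =4
r18=10010 pc2: +4 =8
r19=10011 pc3: +8 =16
r20=10100 pc2: +4 =20
r21=10101 pc3: +8 =28
r22=10110 pc3: +8 =36
r23=10111 pc4: +16 =52
r24=11000 pc2: +4 =56
r25=11001 pc3: +8 =64
r26=11010 pc3: +8 =72
r27=11011 pc4: +16 =88
r28=11100 pc3: +8 =96
r29=11101 pc4: +16 =112
r30=11110 pc4: +16 =128
r31=11111 pc5: +32 =160
r32=100000 pc1: +2 =162
r33=100001 pc2: +4 =166
r34=100010 pc2: +4 =170
r35=100011 pc3: +8 =178
r36=100100 pc2: +4 =182
r37=100101 pc3: +8 =190
r38=100110 pc3: +8 =198
r39=100111 pc4: +16 =214
r40=101000 pc2: +4 =218
r41=101001 pc3: +8 =226
r42=101010 pc3: +8 =234
r43=101011 pc4: +16 =250
r44=101100 pc3: +8 =258
r45=101101 pc4: +16 =274
r46=101110 pc4: +16 =290
r47=101111 pc5: +32 =322
r48=110000 pc2: +4 =326
r49=110001 pc3: +8 =334
r50=110010 pc3: +8 =342
r51=110011 pc4: +16 =358
r52=110100 pc3: +8 =366
r53=110101 pc4: +16 =382
r54=110110 pc4: +16 =398
r55=110111 pc5: +32 =430
r56=111000 pc3: +8 =438
r57=111001 pc4: +16 =454
r58=111010 pc4: +16 =470
r59=111011 pc5: +32 =502
r60=111100 pc4: +16 =518
r61=111101 pc5: +32 =550
r62=111110 pc5: +32 =582
r63=111111 pc6: +64 =646
r64=1000000 pc1: +2 =648
r65=1000001 pc2: +4 =652
r66=1000010 pc2: +4 =656
r67=1000011 pc3: +8 =664

Answer: 664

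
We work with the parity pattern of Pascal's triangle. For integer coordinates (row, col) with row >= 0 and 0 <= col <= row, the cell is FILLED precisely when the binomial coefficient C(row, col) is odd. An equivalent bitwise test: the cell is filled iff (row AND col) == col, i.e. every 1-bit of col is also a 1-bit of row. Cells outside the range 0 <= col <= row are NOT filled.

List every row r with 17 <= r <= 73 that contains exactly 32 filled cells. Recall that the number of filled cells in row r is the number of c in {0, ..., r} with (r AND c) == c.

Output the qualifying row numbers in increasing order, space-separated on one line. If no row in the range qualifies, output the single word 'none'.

Row r has 2^popcount(r) filled cells, so we need popcount(r) = log2(32) = 5.
Scan r = 17..73 and keep those with exactly 5 one-bits:
r=17=10001 popcount=2 -> skip
r=18=10010 popcount=2 -> skip
r=19=10011 popcount=3 -> skip
r=20=10100 popcount=2 -> skip
r=21=10101 popcount=3 -> skip
r=22=10110 popcount=3 -> skip
r=23=10111 popcount=4 -> skip
r=24=11000 popcount=2 -> skip
r=25=11001 popcount=3 -> skip
r=26=11010 popcount=3 -> skip
r=27=11011 popcount=4 -> skip
r=28=11100 popcount=3 -> skip
r=29=11101 popcount=4 -> skip
r=30=11110 popcount=4 -> skip
r=31=11111 popcount=5 -> KEEP
r=32=100000 popcount=1 -> skip
r=33=100001 popcount=2 -> skip
r=34=100010 popcount=2 -> skip
r=35=100011 popcount=3 -> skip
r=36=100100 popcount=2 -> skip
r=37=100101 popcount=3 -> skip
r=38=100110 popcount=3 -> skip
r=39=100111 popcount=4 -> skip
r=40=101000 popcount=2 -> skip
r=41=101001 popcount=3 -> skip
r=42=101010 popcount=3 -> skip
r=43=101011 popcount=4 -> skip
r=44=101100 popcount=3 -> skip
r=45=101101 popcount=4 -> skip
r=46=101110 popcount=4 -> skip
r=47=101111 popcount=5 -> KEEP
r=48=110000 popcount=2 -> skip
r=49=110001 popcount=3 -> skip
r=50=110010 popcount=3 -> skip
r=51=110011 popcount=4 -> skip
r=52=110100 popcount=3 -> skip
r=53=110101 popcount=4 -> skip
r=54=110110 popcount=4 -> skip
r=55=110111 popcount=5 -> KEEP
r=56=111000 popcount=3 -> skip
r=57=111001 popcount=4 -> skip
r=58=111010 popcount=4 -> skip
r=59=111011 popcount=5 -> KEEP
r=60=111100 popcount=4 -> skip
r=61=111101 popcount=5 -> KEEP
r=62=111110 popcount=5 -> KEEP
r=63=111111 popcount=6 -> skip
r=64=1000000 popcount=1 -> skip
r=65=1000001 popcount=2 -> skip
r=66=1000010 popcount=2 -> skip
r=67=1000011 popcount=3 -> skip
r=68=1000100 popcount=2 -> skip
r=69=1000101 popcount=3 -> skip
r=70=1000110 popcount=3 -> skip
r=71=1000111 popcount=4 -> skip
r=72=1001000 popcount=2 -> skip
r=73=1001001 popcount=3 -> skip
Kept rows: 31 47 55 59 61 62

Answer: 31 47 55 59 61 62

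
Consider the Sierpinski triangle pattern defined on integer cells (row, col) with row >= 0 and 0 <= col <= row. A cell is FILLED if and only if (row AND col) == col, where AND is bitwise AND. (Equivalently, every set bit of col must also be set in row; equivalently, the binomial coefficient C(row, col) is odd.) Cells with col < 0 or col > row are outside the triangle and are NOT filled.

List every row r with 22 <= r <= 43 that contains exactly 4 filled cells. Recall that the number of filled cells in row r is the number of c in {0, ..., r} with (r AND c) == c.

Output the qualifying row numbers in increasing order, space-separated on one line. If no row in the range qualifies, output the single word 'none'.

Row r has 2^popcount(r) filled cells, so we need popcount(r) = log2(4) = 2.
Scan r = 22..43 and keep those with exactly 2 one-bits:
r=22=10110 popcount=3 -> skip
r=23=10111 popcount=4 -> skip
r=24=11000 popcount=2 -> KEEP
r=25=11001 popcount=3 -> skip
r=26=11010 popcount=3 -> skip
r=27=11011 popcount=4 -> skip
r=28=11100 popcount=3 -> skip
r=29=11101 popcount=4 -> skip
r=30=11110 popcount=4 -> skip
r=31=11111 popcount=5 -> skip
r=32=100000 popcount=1 -> skip
r=33=100001 popcount=2 -> KEEP
r=34=100010 popcount=2 -> KEEP
r=35=100011 popcount=3 -> skip
r=36=100100 popcount=2 -> KEEP
r=37=100101 popcount=3 -> skip
r=38=100110 popcount=3 -> skip
r=39=100111 popcount=4 -> skip
r=40=101000 popcount=2 -> KEEP
r=41=101001 popcount=3 -> skip
r=42=101010 popcount=3 -> skip
r=43=101011 popcount=4 -> skip
Kept rows: 24 33 34 36 40

Answer: 24 33 34 36 40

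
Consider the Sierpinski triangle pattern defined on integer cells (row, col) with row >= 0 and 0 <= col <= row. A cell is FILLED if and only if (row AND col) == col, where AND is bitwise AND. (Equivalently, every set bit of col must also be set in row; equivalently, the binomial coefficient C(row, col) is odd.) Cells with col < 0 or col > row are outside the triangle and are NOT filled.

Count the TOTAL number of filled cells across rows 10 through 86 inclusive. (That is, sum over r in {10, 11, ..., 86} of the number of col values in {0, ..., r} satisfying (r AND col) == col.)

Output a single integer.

Answer: 934

Derivation:
r10=1010 pc2: +4 =4
r11=1011 pc3: +8 =12
r12=1100 pc2: +4 =16
r13=1101 pc3: +8 =24
r14=1110 pc3: +8 =32
r15=1111 pc4: +16 =48
r16=10000 pc1: +2 =50
r17=10001 pc2: +4 =54
r18=10010 pc2: +4 =58
r19=10011 pc3: +8 =66
r20=10100 pc2: +4 =70
r21=10101 pc3: +8 =78
r22=10110 pc3: +8 =86
r23=10111 pc4: +16 =102
r24=11000 pc2: +4 =106
r25=11001 pc3: +8 =114
r26=11010 pc3: +8 =122
r27=11011 pc4: +16 =138
r28=11100 pc3: +8 =146
r29=11101 pc4: +16 =162
r30=11110 pc4: +16 =178
r31=11111 pc5: +32 =210
r32=100000 pc1: +2 =212
r33=100001 pc2: +4 =216
r34=100010 pc2: +4 =220
r35=100011 pc3: +8 =228
r36=100100 pc2: +4 =232
r37=100101 pc3: +8 =240
r38=100110 pc3: +8 =248
r39=100111 pc4: +16 =264
r40=101000 pc2: +4 =268
r41=101001 pc3: +8 =276
r42=101010 pc3: +8 =284
r43=101011 pc4: +16 =300
r44=101100 pc3: +8 =308
r45=101101 pc4: +16 =324
r46=101110 pc4: +16 =340
r47=101111 pc5: +32 =372
r48=110000 pc2: +4 =376
r49=110001 pc3: +8 =384
r50=110010 pc3: +8 =392
r51=110011 pc4: +16 =408
r52=110100 pc3: +8 =416
r53=110101 pc4: +16 =432
r54=110110 pc4: +16 =448
r55=110111 pc5: +32 =480
r56=111000 pc3: +8 =488
r57=111001 pc4: +16 =504
r58=111010 pc4: +16 =520
r59=111011 pc5: +32 =552
r60=111100 pc4: +16 =568
r61=111101 pc5: +32 =600
r62=111110 pc5: +32 =632
r63=111111 pc6: +64 =696
r64=1000000 pc1: +2 =698
r65=1000001 pc2: +4 =702
r66=1000010 pc2: +4 =706
r67=1000011 pc3: +8 =714
r68=1000100 pc2: +4 =718
r69=1000101 pc3: +8 =726
r70=1000110 pc3: +8 =734
r71=1000111 pc4: +16 =750
r72=1001000 pc2: +4 =754
r73=1001001 pc3: +8 =762
r74=1001010 pc3: +8 =770
r75=1001011 pc4: +16 =786
r76=1001100 pc3: +8 =794
r77=1001101 pc4: +16 =810
r78=1001110 pc4: +16 =826
r79=1001111 pc5: +32 =858
r80=1010000 pc2: +4 =862
r81=1010001 pc3: +8 =870
r82=1010010 pc3: +8 =878
r83=1010011 pc4: +16 =894
r84=1010100 pc3: +8 =902
r85=1010101 pc4: +16 =918
r86=1010110 pc4: +16 =934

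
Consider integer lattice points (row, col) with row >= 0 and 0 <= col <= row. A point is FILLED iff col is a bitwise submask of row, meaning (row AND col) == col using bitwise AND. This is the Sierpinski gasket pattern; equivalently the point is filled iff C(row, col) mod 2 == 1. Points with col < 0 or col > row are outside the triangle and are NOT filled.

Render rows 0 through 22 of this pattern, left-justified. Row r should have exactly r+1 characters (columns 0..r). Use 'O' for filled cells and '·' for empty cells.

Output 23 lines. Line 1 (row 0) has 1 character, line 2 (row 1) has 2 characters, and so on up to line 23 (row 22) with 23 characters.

Answer: O
OO
O·O
OOOO
O···O
OO··OO
O·O·O·O
OOOOOOOO
O·······O
OO······OO
O·O·····O·O
OOOO····OOOO
O···O···O···O
OO··OO··OO··OO
O·O·O·O·O·O·O·O
OOOOOOOOOOOOOOOO
O···············O
OO··············OO
O·O·············O·O
OOOO············OOOO
O···O···········O···O
OO··OO··········OO··OO
O·O·O·O·········O·O·O·O

Derivation:
r0=0: O
r1=1: OO
r2=10: O·O
r3=11: OOOO
r4=100: O···O
r5=101: OO··OO
r6=110: O·O·O·O
r7=111: OOOOOOOO
r8=1000: O·······O
r9=1001: OO······OO
r10=1010: O·O·····O·O
r11=1011: OOOO····OOOO
r12=1100: O···O···O···O
r13=1101: OO··OO··OO··OO
r14=1110: O·O·O·O·O·O·O·O
r15=1111: OOOOOOOOOOOOOOOO
r16=10000: O···············O
r17=10001: OO··············OO
r18=10010: O·O·············O·O
r19=10011: OOOO············OOOO
r20=10100: O···O···········O···O
r21=10101: OO··OO··········OO··OO
r22=10110: O·O·O·O·········O·O·O·O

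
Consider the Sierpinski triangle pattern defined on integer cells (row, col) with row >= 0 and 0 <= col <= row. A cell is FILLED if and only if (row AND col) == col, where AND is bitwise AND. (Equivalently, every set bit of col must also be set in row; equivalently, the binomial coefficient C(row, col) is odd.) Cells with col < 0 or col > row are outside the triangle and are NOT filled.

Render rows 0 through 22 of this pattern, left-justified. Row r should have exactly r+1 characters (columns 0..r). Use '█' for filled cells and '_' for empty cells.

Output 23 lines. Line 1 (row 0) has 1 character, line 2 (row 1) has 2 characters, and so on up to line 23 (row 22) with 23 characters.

Answer: █
██
█_█
████
█___█
██__██
█_█_█_█
████████
█_______█
██______██
█_█_____█_█
████____████
█___█___█___█
██__██__██__██
█_█_█_█_█_█_█_█
████████████████
█_______________█
██______________██
█_█_____________█_█
████____________████
█___█___________█___█
██__██__________██__██
█_█_█_█_________█_█_█_█

Derivation:
r0=0: █
r1=1: ██
r2=10: █_█
r3=11: ████
r4=100: █___█
r5=101: ██__██
r6=110: █_█_█_█
r7=111: ████████
r8=1000: █_______█
r9=1001: ██______██
r10=1010: █_█_____█_█
r11=1011: ████____████
r12=1100: █___█___█___█
r13=1101: ██__██__██__██
r14=1110: █_█_█_█_█_█_█_█
r15=1111: ████████████████
r16=10000: █_______________█
r17=10001: ██______________██
r18=10010: █_█_____________█_█
r19=10011: ████____________████
r20=10100: █___█___________█___█
r21=10101: ██__██__________██__██
r22=10110: █_█_█_█_________█_█_█_█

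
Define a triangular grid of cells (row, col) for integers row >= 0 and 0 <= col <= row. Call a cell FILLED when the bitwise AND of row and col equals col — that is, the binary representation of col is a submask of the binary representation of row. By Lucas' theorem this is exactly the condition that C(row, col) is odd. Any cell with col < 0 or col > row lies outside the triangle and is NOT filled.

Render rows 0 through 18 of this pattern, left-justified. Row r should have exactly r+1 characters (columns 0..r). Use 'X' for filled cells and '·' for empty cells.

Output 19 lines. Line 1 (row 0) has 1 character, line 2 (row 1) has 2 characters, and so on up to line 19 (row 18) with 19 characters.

r0=0: X
r1=1: XX
r2=10: X·X
r3=11: XXXX
r4=100: X···X
r5=101: XX··XX
r6=110: X·X·X·X
r7=111: XXXXXXXX
r8=1000: X·······X
r9=1001: XX······XX
r10=1010: X·X·····X·X
r11=1011: XXXX····XXXX
r12=1100: X···X···X···X
r13=1101: XX··XX··XX··XX
r14=1110: X·X·X·X·X·X·X·X
r15=1111: XXXXXXXXXXXXXXXX
r16=10000: X···············X
r17=10001: XX··············XX
r18=10010: X·X·············X·X

Answer: X
XX
X·X
XXXX
X···X
XX··XX
X·X·X·X
XXXXXXXX
X·······X
XX······XX
X·X·····X·X
XXXX····XXXX
X···X···X···X
XX··XX··XX··XX
X·X·X·X·X·X·X·X
XXXXXXXXXXXXXXXX
X···············X
XX··············XX
X·X·············X·X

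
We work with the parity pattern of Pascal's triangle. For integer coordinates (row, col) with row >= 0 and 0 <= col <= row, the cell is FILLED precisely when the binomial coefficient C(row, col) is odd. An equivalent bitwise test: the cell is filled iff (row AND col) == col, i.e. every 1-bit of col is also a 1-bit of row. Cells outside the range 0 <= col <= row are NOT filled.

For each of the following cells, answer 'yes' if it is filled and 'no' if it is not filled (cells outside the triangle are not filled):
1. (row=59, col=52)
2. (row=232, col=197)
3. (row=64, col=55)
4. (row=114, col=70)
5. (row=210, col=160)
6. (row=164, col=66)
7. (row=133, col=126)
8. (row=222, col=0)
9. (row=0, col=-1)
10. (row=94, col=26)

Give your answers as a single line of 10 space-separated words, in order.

Answer: no no no no no no no yes no yes

Derivation:
(59,52): row=0b111011, col=0b110100, row AND col = 0b110000 = 48; 48 != 52 -> empty
(232,197): row=0b11101000, col=0b11000101, row AND col = 0b11000000 = 192; 192 != 197 -> empty
(64,55): row=0b1000000, col=0b110111, row AND col = 0b0 = 0; 0 != 55 -> empty
(114,70): row=0b1110010, col=0b1000110, row AND col = 0b1000010 = 66; 66 != 70 -> empty
(210,160): row=0b11010010, col=0b10100000, row AND col = 0b10000000 = 128; 128 != 160 -> empty
(164,66): row=0b10100100, col=0b1000010, row AND col = 0b0 = 0; 0 != 66 -> empty
(133,126): row=0b10000101, col=0b1111110, row AND col = 0b100 = 4; 4 != 126 -> empty
(222,0): row=0b11011110, col=0b0, row AND col = 0b0 = 0; 0 == 0 -> filled
(0,-1): col outside [0, 0] -> not filled
(94,26): row=0b1011110, col=0b11010, row AND col = 0b11010 = 26; 26 == 26 -> filled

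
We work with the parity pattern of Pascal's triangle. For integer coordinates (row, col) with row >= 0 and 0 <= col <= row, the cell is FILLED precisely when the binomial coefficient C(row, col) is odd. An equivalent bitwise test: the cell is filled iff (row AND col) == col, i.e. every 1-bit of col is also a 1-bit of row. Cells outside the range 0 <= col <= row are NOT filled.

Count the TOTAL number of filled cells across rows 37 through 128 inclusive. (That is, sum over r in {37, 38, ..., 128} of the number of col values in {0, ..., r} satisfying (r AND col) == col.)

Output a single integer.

r37=100101 pc3: +8 =8
r38=100110 pc3: +8 =16
r39=100111 pc4: +16 =32
r40=101000 pc2: +4 =36
r41=101001 pc3: +8 =44
r42=101010 pc3: +8 =52
r43=101011 pc4: +16 =68
r44=101100 pc3: +8 =76
r45=101101 pc4: +16 =92
r46=101110 pc4: +16 =108
r47=101111 pc5: +32 =140
r48=110000 pc2: +4 =144
r49=110001 pc3: +8 =152
r50=110010 pc3: +8 =160
r51=110011 pc4: +16 =176
r52=110100 pc3: +8 =184
r53=110101 pc4: +16 =200
r54=110110 pc4: +16 =216
r55=110111 pc5: +32 =248
r56=111000 pc3: +8 =256
r57=111001 pc4: +16 =272
r58=111010 pc4: +16 =288
r59=111011 pc5: +32 =320
r60=111100 pc4: +16 =336
r61=111101 pc5: +32 =368
r62=111110 pc5: +32 =400
r63=111111 pc6: +64 =464
r64=1000000 pc1: +2 =466
r65=1000001 pc2: +4 =470
r66=1000010 pc2: +4 =474
r67=1000011 pc3: +8 =482
r68=1000100 pc2: +4 =486
r69=1000101 pc3: +8 =494
r70=1000110 pc3: +8 =502
r71=1000111 pc4: +16 =518
r72=1001000 pc2: +4 =522
r73=1001001 pc3: +8 =530
r74=1001010 pc3: +8 =538
r75=1001011 pc4: +16 =554
r76=1001100 pc3: +8 =562
r77=1001101 pc4: +16 =578
r78=1001110 pc4: +16 =594
r79=1001111 pc5: +32 =626
r80=1010000 pc2: +4 =630
r81=1010001 pc3: +8 =638
r82=1010010 pc3: +8 =646
r83=1010011 pc4: +16 =662
r84=1010100 pc3: +8 =670
r85=1010101 pc4: +16 =686
r86=1010110 pc4: +16 =702
r87=1010111 pc5: +32 =734
r88=1011000 pc3: +8 =742
r89=1011001 pc4: +16 =758
r90=1011010 pc4: +16 =774
r91=1011011 pc5: +32 =806
r92=1011100 pc4: +16 =822
r93=1011101 pc5: +32 =854
r94=1011110 pc5: +32 =886
r95=1011111 pc6: +64 =950
r96=1100000 pc2: +4 =954
r97=1100001 pc3: +8 =962
r98=1100010 pc3: +8 =970
r99=1100011 pc4: +16 =986
r100=1100100 pc3: +8 =994
r101=1100101 pc4: +16 =1010
r102=1100110 pc4: +16 =1026
r103=1100111 pc5: +32 =1058
r104=1101000 pc3: +8 =1066
r105=1101001 pc4: +16 =1082
r106=1101010 pc4: +16 =1098
r107=1101011 pc5: +32 =1130
r108=1101100 pc4: +16 =1146
r109=1101101 pc5: +32 =1178
r110=1101110 pc5: +32 =1210
r111=1101111 pc6: +64 =1274
r112=1110000 pc3: +8 =1282
r113=1110001 pc4: +16 =1298
r114=1110010 pc4: +16 =1314
r115=1110011 pc5: +32 =1346
r116=1110100 pc4: +16 =1362
r117=1110101 pc5: +32 =1394
r118=1110110 pc5: +32 =1426
r119=1110111 pc6: +64 =1490
r120=1111000 pc4: +16 =1506
r121=1111001 pc5: +32 =1538
r122=1111010 pc5: +32 =1570
r123=1111011 pc6: +64 =1634
r124=1111100 pc5: +32 =1666
r125=1111101 pc6: +64 =1730
r126=1111110 pc6: +64 =1794
r127=1111111 pc7: +128 =1922
r128=10000000 pc1: +2 =1924

Answer: 1924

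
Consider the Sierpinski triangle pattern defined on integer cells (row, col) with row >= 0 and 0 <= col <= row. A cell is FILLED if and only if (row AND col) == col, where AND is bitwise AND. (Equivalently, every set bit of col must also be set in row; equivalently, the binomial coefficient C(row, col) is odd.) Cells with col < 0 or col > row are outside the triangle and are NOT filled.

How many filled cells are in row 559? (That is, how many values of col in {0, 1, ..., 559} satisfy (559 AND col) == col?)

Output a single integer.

559 in binary = 1000101111
popcount(559) = number of 1-bits in 1000101111 = 6
A col c satisfies (559 AND c) == c iff every set bit of c is also set in 559; each of the 6 set bits of 559 can independently be on or off in c.
count = 2^6 = 64

Answer: 64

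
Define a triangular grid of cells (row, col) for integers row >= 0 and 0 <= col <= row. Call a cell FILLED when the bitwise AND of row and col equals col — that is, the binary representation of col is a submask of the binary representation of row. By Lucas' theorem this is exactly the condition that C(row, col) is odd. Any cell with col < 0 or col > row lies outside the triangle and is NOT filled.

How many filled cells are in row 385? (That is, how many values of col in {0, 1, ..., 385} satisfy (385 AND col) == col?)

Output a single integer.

Answer: 8

Derivation:
385 in binary = 110000001
popcount(385) = number of 1-bits in 110000001 = 3
A col c satisfies (385 AND c) == c iff every set bit of c is also set in 385; each of the 3 set bits of 385 can independently be on or off in c.
count = 2^3 = 8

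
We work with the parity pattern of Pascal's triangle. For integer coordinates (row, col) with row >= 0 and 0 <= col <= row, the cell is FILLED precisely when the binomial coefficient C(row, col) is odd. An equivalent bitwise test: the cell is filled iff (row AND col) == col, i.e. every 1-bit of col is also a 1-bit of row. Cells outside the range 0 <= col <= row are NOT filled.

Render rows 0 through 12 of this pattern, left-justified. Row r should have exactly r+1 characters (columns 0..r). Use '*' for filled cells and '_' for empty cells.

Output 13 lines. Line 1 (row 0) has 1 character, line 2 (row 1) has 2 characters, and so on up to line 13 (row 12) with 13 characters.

Answer: *
**
*_*
****
*___*
**__**
*_*_*_*
********
*_______*
**______**
*_*_____*_*
****____****
*___*___*___*

Derivation:
r0=0: *
r1=1: **
r2=10: *_*
r3=11: ****
r4=100: *___*
r5=101: **__**
r6=110: *_*_*_*
r7=111: ********
r8=1000: *_______*
r9=1001: **______**
r10=1010: *_*_____*_*
r11=1011: ****____****
r12=1100: *___*___*___*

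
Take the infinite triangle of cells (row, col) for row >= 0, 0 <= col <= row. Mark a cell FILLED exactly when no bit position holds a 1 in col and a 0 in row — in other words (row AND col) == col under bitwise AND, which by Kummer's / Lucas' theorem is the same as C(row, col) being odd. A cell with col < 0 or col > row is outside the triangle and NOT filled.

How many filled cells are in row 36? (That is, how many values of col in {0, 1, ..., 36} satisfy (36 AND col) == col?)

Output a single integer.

Answer: 4

Derivation:
36 in binary = 100100
popcount(36) = number of 1-bits in 100100 = 2
A col c satisfies (36 AND c) == c iff every set bit of c is also set in 36; each of the 2 set bits of 36 can independently be on or off in c.
count = 2^2 = 4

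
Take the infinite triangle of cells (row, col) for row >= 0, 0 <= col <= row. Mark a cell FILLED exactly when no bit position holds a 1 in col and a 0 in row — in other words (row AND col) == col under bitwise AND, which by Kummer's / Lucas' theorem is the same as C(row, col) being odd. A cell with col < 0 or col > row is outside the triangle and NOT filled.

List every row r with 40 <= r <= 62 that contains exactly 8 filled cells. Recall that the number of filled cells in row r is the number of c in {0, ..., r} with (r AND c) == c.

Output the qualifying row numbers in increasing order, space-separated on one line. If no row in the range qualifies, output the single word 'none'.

Row r has 2^popcount(r) filled cells, so we need popcount(r) = log2(8) = 3.
Scan r = 40..62 and keep those with exactly 3 one-bits:
r=40=101000 popcount=2 -> skip
r=41=101001 popcount=3 -> KEEP
r=42=101010 popcount=3 -> KEEP
r=43=101011 popcount=4 -> skip
r=44=101100 popcount=3 -> KEEP
r=45=101101 popcount=4 -> skip
r=46=101110 popcount=4 -> skip
r=47=101111 popcount=5 -> skip
r=48=110000 popcount=2 -> skip
r=49=110001 popcount=3 -> KEEP
r=50=110010 popcount=3 -> KEEP
r=51=110011 popcount=4 -> skip
r=52=110100 popcount=3 -> KEEP
r=53=110101 popcount=4 -> skip
r=54=110110 popcount=4 -> skip
r=55=110111 popcount=5 -> skip
r=56=111000 popcount=3 -> KEEP
r=57=111001 popcount=4 -> skip
r=58=111010 popcount=4 -> skip
r=59=111011 popcount=5 -> skip
r=60=111100 popcount=4 -> skip
r=61=111101 popcount=5 -> skip
r=62=111110 popcount=5 -> skip
Kept rows: 41 42 44 49 50 52 56

Answer: 41 42 44 49 50 52 56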